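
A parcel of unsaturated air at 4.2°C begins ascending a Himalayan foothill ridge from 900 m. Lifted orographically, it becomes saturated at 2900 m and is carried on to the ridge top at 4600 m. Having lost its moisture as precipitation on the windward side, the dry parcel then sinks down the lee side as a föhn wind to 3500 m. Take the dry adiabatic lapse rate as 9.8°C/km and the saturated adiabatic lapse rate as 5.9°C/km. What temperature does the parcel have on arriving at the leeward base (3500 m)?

-14.65°C

From 900 m to 2900 m (dry): cools by 9.8 × 2 = 19.6°C, giving -15.4°C.
From 2900 m to 4600 m (saturated): cools by 5.9 × 1.7 = 10.03°C, giving -25.43°C.
From 4600 m to 3500 m (dry descent): warms by 9.8 × 1.1 = 10.78°C, giving -14.65°C.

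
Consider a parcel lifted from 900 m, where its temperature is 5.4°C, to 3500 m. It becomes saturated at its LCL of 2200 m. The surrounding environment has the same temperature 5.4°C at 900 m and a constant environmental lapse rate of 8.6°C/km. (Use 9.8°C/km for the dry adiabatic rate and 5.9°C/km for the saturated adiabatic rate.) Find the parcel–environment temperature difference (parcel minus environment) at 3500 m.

+1.95°C (parcel warmer than environment)

Parcel:
  900 → 2200 m (dry, 9.8°C/km): ΔT = -9.8 × 1.3 = -12.74°C → T = -7.34°C
  2200 → 3500 m (saturated, 5.9°C/km): ΔT = -5.9 × 1.3 = -7.67°C → T = -15.01°C
Environment:
  900 → 3500 m (environment, 8.6°C/km): ΔT = -8.6 × 2.6 = -22.36°C → T = -16.96°C
T_parcel − T_env = -15.01 − (-16.96) = +1.95°C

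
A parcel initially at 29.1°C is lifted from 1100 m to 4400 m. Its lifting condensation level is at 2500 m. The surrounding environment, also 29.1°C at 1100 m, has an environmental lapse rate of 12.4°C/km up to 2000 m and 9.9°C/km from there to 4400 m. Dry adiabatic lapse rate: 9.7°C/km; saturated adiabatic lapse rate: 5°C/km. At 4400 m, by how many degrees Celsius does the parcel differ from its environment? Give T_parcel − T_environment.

+11.84°C (parcel warmer than environment)

Parcel:
  From 1100 m to 2500 m (dry): cools by 9.7 × 1.4 = 13.58°C, giving 15.52°C.
  From 2500 m to 4400 m (saturated): cools by 5 × 1.9 = 9.5°C, giving 6.02°C.
Environment:
  From 1100 m to 2000 m (environment, lower layer): cools by 12.4 × 0.9 = 11.16°C, giving 17.94°C.
  From 2000 m to 4400 m (environment, upper layer): cools by 9.9 × 2.4 = 23.76°C, giving -5.82°C.
T_parcel − T_env = 6.02 − (-5.82) = +11.84°C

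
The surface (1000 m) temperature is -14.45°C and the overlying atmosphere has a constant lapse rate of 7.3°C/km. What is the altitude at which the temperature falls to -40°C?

Height above start = (-14.45 − (-40)) / 7.3 = 3.5 km
Altitude = 1000 m + 3500 m = 4500 m

4500 m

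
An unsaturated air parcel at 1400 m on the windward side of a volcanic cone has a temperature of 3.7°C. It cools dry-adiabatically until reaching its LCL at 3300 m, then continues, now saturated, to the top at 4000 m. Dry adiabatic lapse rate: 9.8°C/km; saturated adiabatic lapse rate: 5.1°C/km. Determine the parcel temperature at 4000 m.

-18.49°C

1400–3300 m, dry: Δz = 1.9 km ⇒ ΔT = -18.62°C; T = -14.92°C
3300–4000 m, saturated: Δz = 0.7 km ⇒ ΔT = -3.57°C; T = -18.49°C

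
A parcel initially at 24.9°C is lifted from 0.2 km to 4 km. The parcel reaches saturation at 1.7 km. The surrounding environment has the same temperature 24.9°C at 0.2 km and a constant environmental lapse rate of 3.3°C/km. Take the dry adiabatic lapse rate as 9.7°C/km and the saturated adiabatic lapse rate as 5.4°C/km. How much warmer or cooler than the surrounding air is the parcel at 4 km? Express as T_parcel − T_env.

Parcel:
  200–1700 m, dry: Δz = 1.5 km ⇒ ΔT = -14.55°C; T = 10.35°C
  1700–4000 m, saturated: Δz = 2.3 km ⇒ ΔT = -12.42°C; T = -2.07°C
Environment:
  200–4000 m, environment: Δz = 3.8 km ⇒ ΔT = -12.54°C; T = 12.36°C
T_parcel − T_env = -2.07 − 12.36 = -14.43°C

-14.43°C (parcel cooler than environment)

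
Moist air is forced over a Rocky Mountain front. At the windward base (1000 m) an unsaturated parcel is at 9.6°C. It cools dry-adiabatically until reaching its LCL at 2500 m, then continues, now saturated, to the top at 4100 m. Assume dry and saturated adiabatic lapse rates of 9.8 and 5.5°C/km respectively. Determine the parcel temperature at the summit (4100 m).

1000 → 2500 m (dry, 9.8°C/km): ΔT = -9.8 × 1.5 = -14.7°C → T = -5.1°C
2500 → 4100 m (saturated, 5.5°C/km): ΔT = -5.5 × 1.6 = -8.8°C → T = -13.9°C

-13.9°C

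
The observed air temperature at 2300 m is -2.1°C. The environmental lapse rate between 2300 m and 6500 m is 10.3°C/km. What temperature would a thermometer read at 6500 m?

From 2300 m to 6500 m (environmental): cools by 10.3 × 4.2 = 43.26°C, giving -45.36°C.

-45.36°C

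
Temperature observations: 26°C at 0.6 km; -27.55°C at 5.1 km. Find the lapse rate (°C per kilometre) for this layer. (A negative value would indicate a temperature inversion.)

Γ = −ΔT/Δz = (26 − (-27.55)) / (5100 − 600) m
  = 53.55°C / 4.5 km = 11.9°C/km

11.9°C/km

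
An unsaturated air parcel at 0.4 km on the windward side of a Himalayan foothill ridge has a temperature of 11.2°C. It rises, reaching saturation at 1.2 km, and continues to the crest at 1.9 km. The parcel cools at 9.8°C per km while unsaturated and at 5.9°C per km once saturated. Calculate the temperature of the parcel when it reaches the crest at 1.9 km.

-0.77°C

Dry to 1200 m: -9.8 × 0.8 km = -7.84°C, so T = 3.36°C.
Saturated to 1900 m: -5.9 × 0.7 km = -4.13°C, so T = -0.77°C.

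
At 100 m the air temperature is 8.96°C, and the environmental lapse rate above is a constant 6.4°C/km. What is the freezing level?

Height above start = (8.96 − 0) / 6.4 = 1.4 km
Altitude = 100 m + 1400 m = 1500 m

1500 m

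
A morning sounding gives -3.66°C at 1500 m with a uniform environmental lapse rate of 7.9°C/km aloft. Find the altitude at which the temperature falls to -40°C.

6100 m

Height above start = (-3.66 − (-40)) / 7.9 = 4.6 km
Altitude = 1500 m + 4600 m = 6100 m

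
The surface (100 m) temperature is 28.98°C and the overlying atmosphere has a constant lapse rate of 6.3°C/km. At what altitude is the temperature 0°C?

Height above start = (28.98 − 0) / 6.3 = 4.6 km
Altitude = 100 m + 4600 m = 4700 m

4700 m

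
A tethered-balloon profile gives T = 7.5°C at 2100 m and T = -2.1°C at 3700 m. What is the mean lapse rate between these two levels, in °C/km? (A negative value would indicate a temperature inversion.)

6°C/km

Γ = −ΔT/Δz = (7.5 − (-2.1)) / (3700 − 2100) m
  = 9.6°C / 1.6 km = 6°C/km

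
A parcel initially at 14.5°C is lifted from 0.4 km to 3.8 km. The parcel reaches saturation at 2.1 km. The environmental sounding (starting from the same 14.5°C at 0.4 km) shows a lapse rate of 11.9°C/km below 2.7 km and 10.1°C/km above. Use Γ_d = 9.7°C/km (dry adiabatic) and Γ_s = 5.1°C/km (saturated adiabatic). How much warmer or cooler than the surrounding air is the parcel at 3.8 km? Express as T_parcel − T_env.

+13.32°C (parcel warmer than environment)

Parcel:
  400 → 2100 m (dry, 9.7°C/km): ΔT = -9.7 × 1.7 = -16.49°C → T = -1.99°C
  2100 → 3800 m (saturated, 5.1°C/km): ΔT = -5.1 × 1.7 = -8.67°C → T = -10.66°C
Environment:
  400 → 2700 m (environment, lower layer, 11.9°C/km): ΔT = -11.9 × 2.3 = -27.37°C → T = -12.87°C
  2700 → 3800 m (environment, upper layer, 10.1°C/km): ΔT = -10.1 × 1.1 = -11.11°C → T = -23.98°C
T_parcel − T_env = -10.66 − (-23.98) = +13.32°C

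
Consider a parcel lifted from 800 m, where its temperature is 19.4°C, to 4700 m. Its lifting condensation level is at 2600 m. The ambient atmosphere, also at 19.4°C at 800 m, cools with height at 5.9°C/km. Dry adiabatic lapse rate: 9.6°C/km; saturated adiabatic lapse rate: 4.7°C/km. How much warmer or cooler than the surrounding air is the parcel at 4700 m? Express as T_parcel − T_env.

-4.14°C (parcel cooler than environment)

Parcel:
  From 800 m to 2600 m (dry): cools by 9.6 × 1.8 = 17.28°C, giving 2.12°C.
  From 2600 m to 4700 m (saturated): cools by 4.7 × 2.1 = 9.87°C, giving -7.75°C.
Environment:
  From 800 m to 4700 m (environment): cools by 5.9 × 3.9 = 23.01°C, giving -3.61°C.
T_parcel − T_env = -7.75 − (-3.61) = -4.14°C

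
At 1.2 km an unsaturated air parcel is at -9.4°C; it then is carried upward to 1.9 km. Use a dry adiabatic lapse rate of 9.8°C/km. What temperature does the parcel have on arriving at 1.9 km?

From 1200 m to 1900 m (dry adiabatic): cools by 9.8 × 0.7 = 6.86°C, giving -16.26°C.

-16.26°C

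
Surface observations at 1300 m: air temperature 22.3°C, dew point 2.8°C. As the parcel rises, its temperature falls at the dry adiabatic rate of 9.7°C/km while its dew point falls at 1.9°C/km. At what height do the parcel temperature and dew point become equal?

3800 m

T and T_d converge at 9.7 − 1.9 = 7.8°C per km
Height above start = (22.3 − 2.8) / 7.8 = 2.5 km
LCL altitude = 1300 m + 2500 m = 3800 m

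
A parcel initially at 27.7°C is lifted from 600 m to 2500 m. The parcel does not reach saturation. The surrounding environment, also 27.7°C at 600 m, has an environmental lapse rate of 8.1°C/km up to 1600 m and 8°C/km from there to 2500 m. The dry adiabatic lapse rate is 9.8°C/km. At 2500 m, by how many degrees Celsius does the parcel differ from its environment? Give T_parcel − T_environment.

Parcel:
  600 → 2500 m (dry, 9.8°C/km): ΔT = -9.8 × 1.9 = -18.62°C → T = 9.08°C
Environment:
  600 → 1600 m (environment, lower layer, 8.1°C/km): ΔT = -8.1 × 1 = -8.1°C → T = 19.6°C
  1600 → 2500 m (environment, upper layer, 8°C/km): ΔT = -8 × 0.9 = -7.2°C → T = 12.4°C
T_parcel − T_env = 9.08 − 12.4 = -3.32°C

-3.32°C (parcel cooler than environment)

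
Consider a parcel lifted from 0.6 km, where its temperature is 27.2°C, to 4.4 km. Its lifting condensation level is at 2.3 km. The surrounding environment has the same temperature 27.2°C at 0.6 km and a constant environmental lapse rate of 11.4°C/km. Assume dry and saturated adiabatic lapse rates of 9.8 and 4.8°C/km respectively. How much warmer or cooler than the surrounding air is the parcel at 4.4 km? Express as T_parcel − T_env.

+16.58°C (parcel warmer than environment)

Parcel:
  From 600 m to 2300 m (dry): cools by 9.8 × 1.7 = 16.66°C, giving 10.54°C.
  From 2300 m to 4400 m (saturated): cools by 4.8 × 2.1 = 10.08°C, giving 0.46°C.
Environment:
  From 600 m to 4400 m (environment): cools by 11.4 × 3.8 = 43.32°C, giving -16.12°C.
T_parcel − T_env = 0.46 − (-16.12) = +16.58°C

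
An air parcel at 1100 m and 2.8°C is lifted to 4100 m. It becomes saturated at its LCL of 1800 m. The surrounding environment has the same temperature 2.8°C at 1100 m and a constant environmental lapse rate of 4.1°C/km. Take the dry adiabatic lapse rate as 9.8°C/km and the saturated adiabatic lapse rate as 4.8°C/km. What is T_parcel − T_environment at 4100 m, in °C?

Parcel:
  Dry to 1800 m: -9.8 × 0.7 km = -6.86°C, so T = -4.06°C.
  Saturated to 4100 m: -4.8 × 2.3 km = -11.04°C, so T = -15.1°C.
Environment:
  Environment to 4100 m: -4.1 × 3 km = -12.3°C, so T = -9.5°C.
T_parcel − T_env = -15.1 − (-9.5) = -5.6°C

-5.6°C (parcel cooler than environment)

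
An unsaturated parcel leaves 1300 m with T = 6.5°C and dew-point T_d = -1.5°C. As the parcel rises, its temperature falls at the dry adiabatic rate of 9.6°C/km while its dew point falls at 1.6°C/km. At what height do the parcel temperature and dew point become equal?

T and T_d converge at 9.6 − 1.6 = 8°C per km
Height above start = (6.5 − (-1.5)) / 8 = 1 km
LCL altitude = 1300 m + 1000 m = 2300 m

2300 m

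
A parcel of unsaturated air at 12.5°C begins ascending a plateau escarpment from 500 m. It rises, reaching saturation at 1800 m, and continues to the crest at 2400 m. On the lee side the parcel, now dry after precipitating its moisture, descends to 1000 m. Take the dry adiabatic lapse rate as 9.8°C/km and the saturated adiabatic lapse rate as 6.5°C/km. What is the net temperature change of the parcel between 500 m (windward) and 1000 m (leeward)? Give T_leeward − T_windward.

Dry to 1800 m: -9.8 × 1.3 km = -12.74°C, so T = -0.24°C.
Saturated to 2400 m: -6.5 × 0.6 km = -3.9°C, so T = -4.14°C.
Dry descent to 1000 m: +9.8 × 1.4 km = +13.72°C, so T = 9.58°C.
Net change vs windward start: 9.58 − 12.5 = -2.92°C

-2.92°C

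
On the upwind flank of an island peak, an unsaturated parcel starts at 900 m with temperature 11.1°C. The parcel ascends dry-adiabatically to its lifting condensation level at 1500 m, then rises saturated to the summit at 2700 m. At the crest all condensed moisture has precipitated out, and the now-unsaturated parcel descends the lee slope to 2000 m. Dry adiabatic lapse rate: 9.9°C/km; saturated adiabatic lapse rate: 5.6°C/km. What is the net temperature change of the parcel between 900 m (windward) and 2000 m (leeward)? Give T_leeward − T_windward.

-5.73°C

900 → 1500 m (dry, 9.9°C/km): ΔT = -9.9 × 0.6 = -5.94°C → T = 5.16°C
1500 → 2700 m (saturated, 5.6°C/km): ΔT = -5.6 × 1.2 = -6.72°C → T = -1.56°C
2700 → 2000 m (dry descent, 9.9°C/km): ΔT = +9.9 × 0.7 = +6.93°C → T = 5.37°C
Net change vs windward start: 5.37 − 11.1 = -5.73°C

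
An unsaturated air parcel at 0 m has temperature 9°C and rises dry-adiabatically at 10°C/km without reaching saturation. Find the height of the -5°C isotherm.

Height above start = (9 − (-5)) / 10 = 1.4 km
Altitude = 0 m + 1400 m = 1400 m

1400 m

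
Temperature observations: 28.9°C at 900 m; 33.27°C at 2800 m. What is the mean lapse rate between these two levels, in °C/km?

Γ = −ΔT/Δz = (28.9 − 33.27) / (2800 − 900) m
  = -4.37°C / 1.9 km = -2.3°C/km

-2.3°C/km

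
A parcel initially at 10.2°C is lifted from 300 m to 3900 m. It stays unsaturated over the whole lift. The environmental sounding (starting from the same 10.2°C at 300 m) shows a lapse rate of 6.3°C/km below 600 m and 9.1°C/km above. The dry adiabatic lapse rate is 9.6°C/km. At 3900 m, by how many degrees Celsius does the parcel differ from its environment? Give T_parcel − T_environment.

Parcel:
  From 300 m to 3900 m (dry): cools by 9.6 × 3.6 = 34.56°C, giving -24.36°C.
Environment:
  From 300 m to 600 m (environment, lower layer): cools by 6.3 × 0.3 = 1.89°C, giving 8.31°C.
  From 600 m to 3900 m (environment, upper layer): cools by 9.1 × 3.3 = 30.03°C, giving -21.72°C.
T_parcel − T_env = -24.36 − (-21.72) = -2.64°C

-2.64°C (parcel cooler than environment)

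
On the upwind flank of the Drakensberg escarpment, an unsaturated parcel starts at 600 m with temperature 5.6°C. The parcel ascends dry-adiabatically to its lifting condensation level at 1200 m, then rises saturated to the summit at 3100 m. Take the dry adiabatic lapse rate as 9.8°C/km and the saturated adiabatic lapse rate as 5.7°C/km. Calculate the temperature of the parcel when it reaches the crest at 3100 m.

From 600 m to 1200 m (dry): cools by 9.8 × 0.6 = 5.88°C, giving -0.28°C.
From 1200 m to 3100 m (saturated): cools by 5.7 × 1.9 = 10.83°C, giving -11.11°C.

-11.11°C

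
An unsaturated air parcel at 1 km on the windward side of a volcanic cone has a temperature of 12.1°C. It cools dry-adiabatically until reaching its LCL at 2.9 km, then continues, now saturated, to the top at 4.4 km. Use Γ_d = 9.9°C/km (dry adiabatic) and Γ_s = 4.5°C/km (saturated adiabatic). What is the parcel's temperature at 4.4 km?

-13.46°C

1000–2900 m, dry: Δz = 1.9 km ⇒ ΔT = -18.81°C; T = -6.71°C
2900–4400 m, saturated: Δz = 1.5 km ⇒ ΔT = -6.75°C; T = -13.46°C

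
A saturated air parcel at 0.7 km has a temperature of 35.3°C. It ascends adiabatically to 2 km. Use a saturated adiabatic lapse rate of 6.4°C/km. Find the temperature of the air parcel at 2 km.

26.98°C

700–2000 m, saturated adiabatic: Δz = 1.3 km ⇒ ΔT = -8.32°C; T = 26.98°C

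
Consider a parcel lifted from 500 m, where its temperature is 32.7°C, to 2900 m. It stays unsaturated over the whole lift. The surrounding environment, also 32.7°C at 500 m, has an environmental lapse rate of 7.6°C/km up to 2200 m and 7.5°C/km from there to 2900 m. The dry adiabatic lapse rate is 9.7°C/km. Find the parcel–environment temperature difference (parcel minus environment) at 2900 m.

-5.11°C (parcel cooler than environment)

Parcel:
  500–2900 m, dry: Δz = 2.4 km ⇒ ΔT = -23.28°C; T = 9.42°C
Environment:
  500–2200 m, environment, lower layer: Δz = 1.7 km ⇒ ΔT = -12.92°C; T = 19.78°C
  2200–2900 m, environment, upper layer: Δz = 0.7 km ⇒ ΔT = -5.25°C; T = 14.53°C
T_parcel − T_env = 9.42 − 14.53 = -5.11°C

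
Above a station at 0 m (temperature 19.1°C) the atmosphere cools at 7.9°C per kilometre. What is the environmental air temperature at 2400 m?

0.14°C

From 0 m to 2400 m (environmental): cools by 7.9 × 2.4 = 18.96°C, giving 0.14°C.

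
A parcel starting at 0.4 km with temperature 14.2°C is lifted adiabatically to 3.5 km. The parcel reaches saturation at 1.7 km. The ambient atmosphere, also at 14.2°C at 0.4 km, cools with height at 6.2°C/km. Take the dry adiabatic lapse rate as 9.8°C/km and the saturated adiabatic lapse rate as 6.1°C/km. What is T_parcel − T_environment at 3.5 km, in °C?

-4.5°C (parcel cooler than environment)

Parcel:
  From 400 m to 1700 m (dry): cools by 9.8 × 1.3 = 12.74°C, giving 1.46°C.
  From 1700 m to 3500 m (saturated): cools by 6.1 × 1.8 = 10.98°C, giving -9.52°C.
Environment:
  From 400 m to 3500 m (environment): cools by 6.2 × 3.1 = 19.22°C, giving -5.02°C.
T_parcel − T_env = -9.52 − (-5.02) = -4.5°C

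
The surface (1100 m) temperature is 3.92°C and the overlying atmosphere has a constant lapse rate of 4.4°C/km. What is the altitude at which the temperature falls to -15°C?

5400 m

Height above start = (3.92 − (-15)) / 4.4 = 4.3 km
Altitude = 1100 m + 4300 m = 5400 m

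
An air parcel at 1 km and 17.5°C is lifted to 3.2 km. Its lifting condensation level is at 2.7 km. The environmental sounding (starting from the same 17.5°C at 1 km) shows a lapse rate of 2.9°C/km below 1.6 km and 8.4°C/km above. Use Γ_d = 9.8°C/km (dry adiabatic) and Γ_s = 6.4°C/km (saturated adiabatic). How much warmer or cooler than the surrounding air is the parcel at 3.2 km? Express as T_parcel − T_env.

-4.68°C (parcel cooler than environment)

Parcel:
  From 1000 m to 2700 m (dry): cools by 9.8 × 1.7 = 16.66°C, giving 0.84°C.
  From 2700 m to 3200 m (saturated): cools by 6.4 × 0.5 = 3.2°C, giving -2.36°C.
Environment:
  From 1000 m to 1600 m (environment, lower layer): cools by 2.9 × 0.6 = 1.74°C, giving 15.76°C.
  From 1600 m to 3200 m (environment, upper layer): cools by 8.4 × 1.6 = 13.44°C, giving 2.32°C.
T_parcel − T_env = -2.36 − 2.32 = -4.68°C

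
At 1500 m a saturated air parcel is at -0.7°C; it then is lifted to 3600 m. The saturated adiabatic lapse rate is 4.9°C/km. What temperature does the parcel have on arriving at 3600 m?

-10.99°C

1500 → 3600 m (saturated adiabatic, 4.9°C/km): ΔT = -4.9 × 2.1 = -10.29°C → T = -10.99°C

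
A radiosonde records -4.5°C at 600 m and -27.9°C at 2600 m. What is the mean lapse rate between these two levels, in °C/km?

11.7°C/km

Γ = −ΔT/Δz = (-4.5 − (-27.9)) / (2600 − 600) m
  = 23.4°C / 2 km = 11.7°C/km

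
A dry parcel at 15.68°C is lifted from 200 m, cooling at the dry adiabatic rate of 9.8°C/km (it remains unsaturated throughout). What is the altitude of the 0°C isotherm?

Height above start = (15.68 − 0) / 9.8 = 1.6 km
Altitude = 200 m + 1600 m = 1800 m

1800 m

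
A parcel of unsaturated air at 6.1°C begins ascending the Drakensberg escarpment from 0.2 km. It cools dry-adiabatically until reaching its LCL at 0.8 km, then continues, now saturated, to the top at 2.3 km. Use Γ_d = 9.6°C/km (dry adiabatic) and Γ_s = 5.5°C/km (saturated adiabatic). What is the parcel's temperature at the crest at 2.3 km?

-7.91°C

Dry to 800 m: -9.6 × 0.6 km = -5.76°C, so T = 0.34°C.
Saturated to 2300 m: -5.5 × 1.5 km = -8.25°C, so T = -7.91°C.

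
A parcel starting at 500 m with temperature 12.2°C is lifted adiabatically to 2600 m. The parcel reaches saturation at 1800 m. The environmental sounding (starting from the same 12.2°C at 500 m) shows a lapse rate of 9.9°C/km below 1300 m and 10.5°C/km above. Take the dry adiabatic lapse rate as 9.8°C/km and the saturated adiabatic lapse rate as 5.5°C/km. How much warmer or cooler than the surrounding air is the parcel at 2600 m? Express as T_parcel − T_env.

+4.43°C (parcel warmer than environment)

Parcel:
  500 → 1800 m (dry, 9.8°C/km): ΔT = -9.8 × 1.3 = -12.74°C → T = -0.54°C
  1800 → 2600 m (saturated, 5.5°C/km): ΔT = -5.5 × 0.8 = -4.4°C → T = -4.94°C
Environment:
  500 → 1300 m (environment, lower layer, 9.9°C/km): ΔT = -9.9 × 0.8 = -7.92°C → T = 4.28°C
  1300 → 2600 m (environment, upper layer, 10.5°C/km): ΔT = -10.5 × 1.3 = -13.65°C → T = -9.37°C
T_parcel − T_env = -4.94 − (-9.37) = +4.43°C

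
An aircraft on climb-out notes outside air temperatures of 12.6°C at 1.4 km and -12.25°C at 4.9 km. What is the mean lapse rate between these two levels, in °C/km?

Γ = −ΔT/Δz = (12.6 − (-12.25)) / (4900 − 1400) m
  = 24.85°C / 3.5 km = 7.1°C/km

7.1°C/km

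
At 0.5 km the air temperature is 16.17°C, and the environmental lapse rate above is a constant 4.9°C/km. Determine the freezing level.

3.8 km

Height above start = (16.17 − 0) / 4.9 = 3.3 km
Altitude = 500 m + 3300 m = 3800 m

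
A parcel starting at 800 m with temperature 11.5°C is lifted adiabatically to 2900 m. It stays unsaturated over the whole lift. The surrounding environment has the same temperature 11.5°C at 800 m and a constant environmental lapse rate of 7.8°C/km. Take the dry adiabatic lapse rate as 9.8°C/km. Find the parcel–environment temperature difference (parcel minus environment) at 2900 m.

-4.2°C (parcel cooler than environment)

Parcel:
  800–2900 m, dry: Δz = 2.1 km ⇒ ΔT = -20.58°C; T = -9.08°C
Environment:
  800–2900 m, environment: Δz = 2.1 km ⇒ ΔT = -16.38°C; T = -4.88°C
T_parcel − T_env = -9.08 − (-4.88) = -4.2°C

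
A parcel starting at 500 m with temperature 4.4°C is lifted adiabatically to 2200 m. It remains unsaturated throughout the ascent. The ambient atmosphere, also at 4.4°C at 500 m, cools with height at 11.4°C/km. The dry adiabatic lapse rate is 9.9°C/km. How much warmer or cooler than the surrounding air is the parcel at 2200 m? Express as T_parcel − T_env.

+2.55°C (parcel warmer than environment)

Parcel:
  500–2200 m, dry: Δz = 1.7 km ⇒ ΔT = -16.83°C; T = -12.43°C
Environment:
  500–2200 m, environment: Δz = 1.7 km ⇒ ΔT = -19.38°C; T = -14.98°C
T_parcel − T_env = -12.43 − (-14.98) = +2.55°C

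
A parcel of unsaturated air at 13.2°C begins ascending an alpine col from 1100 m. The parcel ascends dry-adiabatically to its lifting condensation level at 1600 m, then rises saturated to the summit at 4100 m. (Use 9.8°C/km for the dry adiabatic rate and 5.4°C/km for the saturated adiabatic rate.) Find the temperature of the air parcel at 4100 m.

1100 → 1600 m (dry, 9.8°C/km): ΔT = -9.8 × 0.5 = -4.9°C → T = 8.3°C
1600 → 4100 m (saturated, 5.4°C/km): ΔT = -5.4 × 2.5 = -13.5°C → T = -5.2°C

-5.2°C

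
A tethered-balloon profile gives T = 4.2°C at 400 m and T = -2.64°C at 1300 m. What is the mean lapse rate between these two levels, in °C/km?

Γ = −ΔT/Δz = (4.2 − (-2.64)) / (1300 − 400) m
  = 6.84°C / 0.9 km = 7.6°C/km

7.6°C/km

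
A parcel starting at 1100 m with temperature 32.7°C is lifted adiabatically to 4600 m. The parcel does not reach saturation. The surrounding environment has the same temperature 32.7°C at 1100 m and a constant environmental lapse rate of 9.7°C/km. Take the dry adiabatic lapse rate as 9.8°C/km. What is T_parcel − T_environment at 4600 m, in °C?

-0.35°C (parcel cooler than environment)

Parcel:
  1100–4600 m, dry: Δz = 3.5 km ⇒ ΔT = -34.3°C; T = -1.6°C
Environment:
  1100–4600 m, environment: Δz = 3.5 km ⇒ ΔT = -33.95°C; T = -1.25°C
T_parcel − T_env = -1.6 − (-1.25) = -0.35°C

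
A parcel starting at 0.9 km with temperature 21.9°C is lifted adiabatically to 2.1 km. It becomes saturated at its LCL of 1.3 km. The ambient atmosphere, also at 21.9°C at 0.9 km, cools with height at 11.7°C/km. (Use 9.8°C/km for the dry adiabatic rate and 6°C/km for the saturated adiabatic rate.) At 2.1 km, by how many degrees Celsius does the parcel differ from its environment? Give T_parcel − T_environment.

+5.32°C (parcel warmer than environment)

Parcel:
  Dry to 1300 m: -9.8 × 0.4 km = -3.92°C, so T = 17.98°C.
  Saturated to 2100 m: -6 × 0.8 km = -4.8°C, so T = 13.18°C.
Environment:
  Environment to 2100 m: -11.7 × 1.2 km = -14.04°C, so T = 7.86°C.
T_parcel − T_env = 13.18 − 7.86 = +5.32°C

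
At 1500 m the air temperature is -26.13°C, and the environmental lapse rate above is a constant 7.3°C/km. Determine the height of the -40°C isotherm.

Height above start = (-26.13 − (-40)) / 7.3 = 1.9 km
Altitude = 1500 m + 1900 m = 3400 m

3400 m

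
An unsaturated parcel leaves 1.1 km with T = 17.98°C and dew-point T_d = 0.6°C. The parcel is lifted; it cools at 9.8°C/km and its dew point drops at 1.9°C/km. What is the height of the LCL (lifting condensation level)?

3.3 km

T and T_d converge at 9.8 − 1.9 = 7.9°C per km
Height above start = (17.98 − 0.6) / 7.9 = 2.2 km
LCL altitude = 1100 m + 2200 m = 3300 m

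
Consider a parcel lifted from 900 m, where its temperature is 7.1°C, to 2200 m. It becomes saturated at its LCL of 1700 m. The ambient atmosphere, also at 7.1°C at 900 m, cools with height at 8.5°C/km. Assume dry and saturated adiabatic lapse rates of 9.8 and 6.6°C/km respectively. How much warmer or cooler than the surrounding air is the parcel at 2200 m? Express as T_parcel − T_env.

Parcel:
  Dry to 1700 m: -9.8 × 0.8 km = -7.84°C, so T = -0.74°C.
  Saturated to 2200 m: -6.6 × 0.5 km = -3.3°C, so T = -4.04°C.
Environment:
  Environment to 2200 m: -8.5 × 1.3 km = -11.05°C, so T = -3.95°C.
T_parcel − T_env = -4.04 − (-3.95) = -0.09°C

-0.09°C (parcel cooler than environment)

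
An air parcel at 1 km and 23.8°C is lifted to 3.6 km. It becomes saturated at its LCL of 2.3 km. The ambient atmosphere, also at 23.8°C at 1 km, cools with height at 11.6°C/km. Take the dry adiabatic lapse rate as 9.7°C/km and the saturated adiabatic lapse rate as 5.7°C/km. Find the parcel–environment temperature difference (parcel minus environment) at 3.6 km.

+10.14°C (parcel warmer than environment)

Parcel:
  From 1000 m to 2300 m (dry): cools by 9.7 × 1.3 = 12.61°C, giving 11.19°C.
  From 2300 m to 3600 m (saturated): cools by 5.7 × 1.3 = 7.41°C, giving 3.78°C.
Environment:
  From 1000 m to 3600 m (environment): cools by 11.6 × 2.6 = 30.16°C, giving -6.36°C.
T_parcel − T_env = 3.78 − (-6.36) = +10.14°C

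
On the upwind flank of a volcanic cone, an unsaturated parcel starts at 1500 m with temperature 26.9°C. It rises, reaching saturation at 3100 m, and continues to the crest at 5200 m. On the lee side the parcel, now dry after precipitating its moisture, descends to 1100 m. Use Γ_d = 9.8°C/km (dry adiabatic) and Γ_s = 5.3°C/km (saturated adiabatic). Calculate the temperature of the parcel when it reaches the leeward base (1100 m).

From 1500 m to 3100 m (dry): cools by 9.8 × 1.6 = 15.68°C, giving 11.22°C.
From 3100 m to 5200 m (saturated): cools by 5.3 × 2.1 = 11.13°C, giving 0.09°C.
From 5200 m to 1100 m (dry descent): warms by 9.8 × 4.1 = 40.18°C, giving 40.27°C.

40.27°C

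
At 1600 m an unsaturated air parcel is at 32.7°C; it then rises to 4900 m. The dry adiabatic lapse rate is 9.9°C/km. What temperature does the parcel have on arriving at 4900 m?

1600 → 4900 m (dry adiabatic, 9.9°C/km): ΔT = -9.9 × 3.3 = -32.67°C → T = 0.03°C

0.03°C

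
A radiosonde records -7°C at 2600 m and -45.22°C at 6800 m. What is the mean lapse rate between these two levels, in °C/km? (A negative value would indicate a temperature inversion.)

Γ = −ΔT/Δz = (-7 − (-45.22)) / (6800 − 2600) m
  = 38.22°C / 4.2 km = 9.1°C/km

9.1°C/km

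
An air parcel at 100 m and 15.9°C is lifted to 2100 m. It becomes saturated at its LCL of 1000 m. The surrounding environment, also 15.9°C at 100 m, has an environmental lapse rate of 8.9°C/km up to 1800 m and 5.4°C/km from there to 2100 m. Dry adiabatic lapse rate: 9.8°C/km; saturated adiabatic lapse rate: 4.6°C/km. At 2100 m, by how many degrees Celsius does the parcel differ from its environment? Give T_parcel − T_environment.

Parcel:
  100 → 1000 m (dry, 9.8°C/km): ΔT = -9.8 × 0.9 = -8.82°C → T = 7.08°C
  1000 → 2100 m (saturated, 4.6°C/km): ΔT = -4.6 × 1.1 = -5.06°C → T = 2.02°C
Environment:
  100 → 1800 m (environment, lower layer, 8.9°C/km): ΔT = -8.9 × 1.7 = -15.13°C → T = 0.77°C
  1800 → 2100 m (environment, upper layer, 5.4°C/km): ΔT = -5.4 × 0.3 = -1.62°C → T = -0.85°C
T_parcel − T_env = 2.02 − (-0.85) = +2.87°C

+2.87°C (parcel warmer than environment)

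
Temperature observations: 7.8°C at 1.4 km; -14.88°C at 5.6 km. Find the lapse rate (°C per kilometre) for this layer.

5.4°C/km

Γ = −ΔT/Δz = (7.8 − (-14.88)) / (5600 − 1400) m
  = 22.68°C / 4.2 km = 5.4°C/km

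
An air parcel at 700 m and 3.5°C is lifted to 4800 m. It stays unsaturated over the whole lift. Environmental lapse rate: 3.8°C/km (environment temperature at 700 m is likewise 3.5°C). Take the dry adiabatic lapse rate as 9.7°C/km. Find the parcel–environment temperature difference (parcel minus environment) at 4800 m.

Parcel:
  Dry to 4800 m: -9.7 × 4.1 km = -39.77°C, so T = -36.27°C.
Environment:
  Environment to 4800 m: -3.8 × 4.1 km = -15.58°C, so T = -12.08°C.
T_parcel − T_env = -36.27 − (-12.08) = -24.19°C

-24.19°C (parcel cooler than environment)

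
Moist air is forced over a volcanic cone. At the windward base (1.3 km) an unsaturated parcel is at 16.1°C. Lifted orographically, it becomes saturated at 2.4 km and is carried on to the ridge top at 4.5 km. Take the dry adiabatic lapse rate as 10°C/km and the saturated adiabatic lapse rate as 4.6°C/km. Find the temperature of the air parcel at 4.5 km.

1300–2400 m, dry: Δz = 1.1 km ⇒ ΔT = -11°C; T = 5.1°C
2400–4500 m, saturated: Δz = 2.1 km ⇒ ΔT = -9.66°C; T = -4.56°C

-4.56°C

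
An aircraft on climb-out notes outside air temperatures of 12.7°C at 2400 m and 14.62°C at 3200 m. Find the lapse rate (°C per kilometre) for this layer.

Γ = −ΔT/Δz = (12.7 − 14.62) / (3200 − 2400) m
  = -1.92°C / 0.8 km = -2.4°C/km

-2.4°C/km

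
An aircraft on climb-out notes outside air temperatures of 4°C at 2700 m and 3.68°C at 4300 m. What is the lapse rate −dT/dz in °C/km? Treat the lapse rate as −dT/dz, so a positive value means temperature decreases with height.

Γ = −ΔT/Δz = (4 − 3.68) / (4300 − 2700) m
  = 0.32°C / 1.6 km = 0.2°C/km

0.2°C/km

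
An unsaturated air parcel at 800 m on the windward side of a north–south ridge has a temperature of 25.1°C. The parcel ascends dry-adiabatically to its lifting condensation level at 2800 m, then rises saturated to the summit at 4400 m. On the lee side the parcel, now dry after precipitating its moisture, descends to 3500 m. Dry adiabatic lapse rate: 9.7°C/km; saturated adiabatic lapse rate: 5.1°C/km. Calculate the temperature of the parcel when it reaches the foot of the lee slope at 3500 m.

800 → 2800 m (dry, 9.7°C/km): ΔT = -9.7 × 2 = -19.4°C → T = 5.7°C
2800 → 4400 m (saturated, 5.1°C/km): ΔT = -5.1 × 1.6 = -8.16°C → T = -2.46°C
4400 → 3500 m (dry descent, 9.7°C/km): ΔT = +9.7 × 0.9 = +8.73°C → T = 6.27°C

6.27°C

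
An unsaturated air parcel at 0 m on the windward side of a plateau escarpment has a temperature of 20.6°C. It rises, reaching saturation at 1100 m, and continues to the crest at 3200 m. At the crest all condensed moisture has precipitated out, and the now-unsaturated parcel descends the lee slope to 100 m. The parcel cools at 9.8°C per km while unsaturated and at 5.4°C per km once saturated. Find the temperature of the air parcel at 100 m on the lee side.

0–1100 m, dry: Δz = 1.1 km ⇒ ΔT = -10.78°C; T = 9.82°C
1100–3200 m, saturated: Δz = 2.1 km ⇒ ΔT = -11.34°C; T = -1.52°C
3200–100 m, dry descent: Δz = 3.1 km ⇒ ΔT = +30.38°C; T = 28.86°C

28.86°C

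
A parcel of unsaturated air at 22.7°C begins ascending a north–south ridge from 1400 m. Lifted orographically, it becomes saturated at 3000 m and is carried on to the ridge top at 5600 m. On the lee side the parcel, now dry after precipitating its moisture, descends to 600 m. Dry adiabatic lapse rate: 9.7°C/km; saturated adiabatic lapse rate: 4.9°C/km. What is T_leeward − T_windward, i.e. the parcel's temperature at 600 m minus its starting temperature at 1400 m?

+20.24°C

From 1400 m to 3000 m (dry): cools by 9.7 × 1.6 = 15.52°C, giving 7.18°C.
From 3000 m to 5600 m (saturated): cools by 4.9 × 2.6 = 12.74°C, giving -5.56°C.
From 5600 m to 600 m (dry descent): warms by 9.7 × 5 = 48.5°C, giving 42.94°C.
Net change vs windward start: 42.94 − 22.7 = +20.24°C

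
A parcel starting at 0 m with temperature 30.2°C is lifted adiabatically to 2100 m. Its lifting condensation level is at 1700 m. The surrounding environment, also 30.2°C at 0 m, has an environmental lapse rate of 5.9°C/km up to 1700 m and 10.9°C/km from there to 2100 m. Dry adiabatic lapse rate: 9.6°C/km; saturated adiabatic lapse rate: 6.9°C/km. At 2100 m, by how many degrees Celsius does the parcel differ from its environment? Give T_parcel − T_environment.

-4.69°C (parcel cooler than environment)

Parcel:
  0–1700 m, dry: Δz = 1.7 km ⇒ ΔT = -16.32°C; T = 13.88°C
  1700–2100 m, saturated: Δz = 0.4 km ⇒ ΔT = -2.76°C; T = 11.12°C
Environment:
  0–1700 m, environment, lower layer: Δz = 1.7 km ⇒ ΔT = -10.03°C; T = 20.17°C
  1700–2100 m, environment, upper layer: Δz = 0.4 km ⇒ ΔT = -4.36°C; T = 15.81°C
T_parcel − T_env = 11.12 − 15.81 = -4.69°C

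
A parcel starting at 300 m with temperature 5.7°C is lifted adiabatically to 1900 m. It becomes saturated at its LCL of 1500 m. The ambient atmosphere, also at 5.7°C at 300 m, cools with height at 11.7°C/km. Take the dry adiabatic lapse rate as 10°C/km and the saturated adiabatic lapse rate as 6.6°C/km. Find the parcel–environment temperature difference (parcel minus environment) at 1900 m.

Parcel:
  300–1500 m, dry: Δz = 1.2 km ⇒ ΔT = -12°C; T = -6.3°C
  1500–1900 m, saturated: Δz = 0.4 km ⇒ ΔT = -2.64°C; T = -8.94°C
Environment:
  300–1900 m, environment: Δz = 1.6 km ⇒ ΔT = -18.72°C; T = -13.02°C
T_parcel − T_env = -8.94 − (-13.02) = +4.08°C

+4.08°C (parcel warmer than environment)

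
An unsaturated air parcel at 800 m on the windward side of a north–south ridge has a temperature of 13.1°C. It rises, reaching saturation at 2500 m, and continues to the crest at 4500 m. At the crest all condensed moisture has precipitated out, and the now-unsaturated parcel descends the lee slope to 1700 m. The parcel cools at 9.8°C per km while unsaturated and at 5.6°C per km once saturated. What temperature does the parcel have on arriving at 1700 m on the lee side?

12.68°C

From 800 m to 2500 m (dry): cools by 9.8 × 1.7 = 16.66°C, giving -3.56°C.
From 2500 m to 4500 m (saturated): cools by 5.6 × 2 = 11.2°C, giving -14.76°C.
From 4500 m to 1700 m (dry descent): warms by 9.8 × 2.8 = 27.44°C, giving 12.68°C.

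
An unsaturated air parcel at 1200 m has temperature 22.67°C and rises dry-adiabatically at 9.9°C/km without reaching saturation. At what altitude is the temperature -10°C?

Height above start = (22.67 − (-10)) / 9.9 = 3.3 km
Altitude = 1200 m + 3300 m = 4500 m

4500 m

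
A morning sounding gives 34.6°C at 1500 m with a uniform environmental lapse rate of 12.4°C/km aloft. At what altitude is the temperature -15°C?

Height above start = (34.6 − (-15)) / 12.4 = 4 km
Altitude = 1500 m + 4000 m = 5500 m

5500 m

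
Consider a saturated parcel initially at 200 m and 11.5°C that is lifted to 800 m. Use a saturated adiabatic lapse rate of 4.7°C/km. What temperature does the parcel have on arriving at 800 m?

8.68°C

200 → 800 m (saturated adiabatic, 4.7°C/km): ΔT = -4.7 × 0.6 = -2.82°C → T = 8.68°C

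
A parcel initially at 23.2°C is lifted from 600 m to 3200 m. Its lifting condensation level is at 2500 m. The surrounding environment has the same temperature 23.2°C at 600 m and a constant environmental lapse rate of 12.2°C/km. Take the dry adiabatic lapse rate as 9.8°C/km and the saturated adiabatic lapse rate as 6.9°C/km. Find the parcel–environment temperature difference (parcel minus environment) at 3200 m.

Parcel:
  600 → 2500 m (dry, 9.8°C/km): ΔT = -9.8 × 1.9 = -18.62°C → T = 4.58°C
  2500 → 3200 m (saturated, 6.9°C/km): ΔT = -6.9 × 0.7 = -4.83°C → T = -0.25°C
Environment:
  600 → 3200 m (environment, 12.2°C/km): ΔT = -12.2 × 2.6 = -31.72°C → T = -8.52°C
T_parcel − T_env = -0.25 − (-8.52) = +8.27°C

+8.27°C (parcel warmer than environment)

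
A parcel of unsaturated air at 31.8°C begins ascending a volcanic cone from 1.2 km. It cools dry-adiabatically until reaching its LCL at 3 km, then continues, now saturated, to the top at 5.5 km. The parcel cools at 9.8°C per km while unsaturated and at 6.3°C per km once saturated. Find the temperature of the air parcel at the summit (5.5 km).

-1.59°C

1200–3000 m, dry: Δz = 1.8 km ⇒ ΔT = -17.64°C; T = 14.16°C
3000–5500 m, saturated: Δz = 2.5 km ⇒ ΔT = -15.75°C; T = -1.59°C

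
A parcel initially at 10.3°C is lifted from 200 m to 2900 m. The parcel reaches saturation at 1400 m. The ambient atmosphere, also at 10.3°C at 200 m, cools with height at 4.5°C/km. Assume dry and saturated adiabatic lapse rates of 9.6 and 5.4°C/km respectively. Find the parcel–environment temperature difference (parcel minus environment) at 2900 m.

Parcel:
  200–1400 m, dry: Δz = 1.2 km ⇒ ΔT = -11.52°C; T = -1.22°C
  1400–2900 m, saturated: Δz = 1.5 km ⇒ ΔT = -8.1°C; T = -9.32°C
Environment:
  200–2900 m, environment: Δz = 2.7 km ⇒ ΔT = -12.15°C; T = -1.85°C
T_parcel − T_env = -9.32 − (-1.85) = -7.47°C

-7.47°C (parcel cooler than environment)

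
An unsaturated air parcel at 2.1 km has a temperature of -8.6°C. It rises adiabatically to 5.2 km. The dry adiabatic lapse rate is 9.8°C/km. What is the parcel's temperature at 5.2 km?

2100 → 5200 m (dry adiabatic, 9.8°C/km): ΔT = -9.8 × 3.1 = -30.38°C → T = -38.98°C

-38.98°C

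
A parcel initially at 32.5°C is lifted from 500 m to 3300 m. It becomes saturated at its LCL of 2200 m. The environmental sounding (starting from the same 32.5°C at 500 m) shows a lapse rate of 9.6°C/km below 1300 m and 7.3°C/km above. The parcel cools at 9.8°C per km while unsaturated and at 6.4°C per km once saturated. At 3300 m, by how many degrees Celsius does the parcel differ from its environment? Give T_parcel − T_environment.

-1.42°C (parcel cooler than environment)

Parcel:
  500–2200 m, dry: Δz = 1.7 km ⇒ ΔT = -16.66°C; T = 15.84°C
  2200–3300 m, saturated: Δz = 1.1 km ⇒ ΔT = -7.04°C; T = 8.8°C
Environment:
  500–1300 m, environment, lower layer: Δz = 0.8 km ⇒ ΔT = -7.68°C; T = 24.82°C
  1300–3300 m, environment, upper layer: Δz = 2 km ⇒ ΔT = -14.6°C; T = 10.22°C
T_parcel − T_env = 8.8 − 10.22 = -1.42°C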